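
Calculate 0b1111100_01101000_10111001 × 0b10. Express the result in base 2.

0b111110001101000101110010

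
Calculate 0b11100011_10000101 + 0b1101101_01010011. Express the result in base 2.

Add column by column in base 2, right to left:
  1+1 = 0 carry 1
  0+1+1 = 0 carry 1
  1+0+1 = 0 carry 1
  0+0+1 = 1
  0+1 = 1
  0+0 = 0
  0+1 = 1
  1+0 = 1
  1+1 = 0 carry 1
  1+0+1 = 0 carry 1
  0+1+1 = 0 carry 1
  0+1+1 = 0 carry 1
  0+0+1 = 1
  1+1 = 0 carry 1
  1+1+1 = 1 carry 1
  1+0+1 = 0 carry 1
  final carry 1

0b10101000011011000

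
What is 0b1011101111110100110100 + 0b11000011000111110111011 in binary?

0b100100001000110011101111

Add column by column in base 2, right to left:
  0+1 = 1
  0+1 = 1
  1+0 = 1
  0+1 = 1
  1+1 = 0 carry 1
  1+1+1 = 1 carry 1
  0+0+1 = 1
  0+1 = 1
  1+1 = 0 carry 1
  0+1+1 = 0 carry 1
  1+1+1 = 1 carry 1
  1+1+1 = 1 carry 1
  1+0+1 = 0 carry 1
  1+0+1 = 0 carry 1
  1+0+1 = 0 carry 1
  1+1+1 = 1 carry 1
  0+1+1 = 0 carry 1
  1+0+1 = 0 carry 1
  1+0+1 = 0 carry 1
  1+0+1 = 0 carry 1
  0+0+1 = 1
  1+1 = 0 carry 1
  0+1+1 = 0 carry 1
  final carry 1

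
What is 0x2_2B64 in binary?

Expand each hex digit to 4 bits: 2=0010 2=0010 B=1011 6=0110 4=0100.

0b100010101101100100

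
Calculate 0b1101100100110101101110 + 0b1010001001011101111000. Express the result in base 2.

0b10111101110010011100110

Add column by column in base 2, right to left:
  0+0 = 0
  1+0 = 1
  1+0 = 1
  1+1 = 0 carry 1
  0+1+1 = 0 carry 1
  1+1+1 = 1 carry 1
  1+1+1 = 1 carry 1
  0+0+1 = 1
  1+1 = 0 carry 1
  0+1+1 = 0 carry 1
  1+1+1 = 1 carry 1
  1+0+1 = 0 carry 1
  0+1+1 = 0 carry 1
  0+0+1 = 1
  1+0 = 1
  0+1 = 1
  0+0 = 0
  1+0 = 1
  1+0 = 1
  0+1 = 1
  1+0 = 1
  1+1 = 0 carry 1
  final carry 1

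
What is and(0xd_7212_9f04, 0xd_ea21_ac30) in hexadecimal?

0xd62008c00

AND each hex digit independently (no carries):
  d&d=d, 7&e=6, 2&a=2, 1&2=0, 2&1=0, 9&a=8, f&c=c, 0&3=0, 4&0=0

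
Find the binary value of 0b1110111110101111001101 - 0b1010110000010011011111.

0b100001110011011101110

Subtract column by column in base 2:
  1-1 → 0
  0-1 → 1 (borrow)
  1-1-1 → 1 (borrow)
  1-1-1 → 1 (borrow)
  0-1-1 → 0 (borrow)
  0-0-1 → 1 (borrow)
  1-1-1 → 1 (borrow)
  1-1-1 → 1 (borrow)
  1-0-1 → 0
  1-0 → 1
  0-1 → 1 (borrow)
  1-0-1 → 0
  0-0 → 0
  1-0 → 1
  1-0 → 1
  1-0 → 1
  1-1 → 0
  1-1 → 0
  0-0 → 0
  1-1 → 0
  1-0 → 1
  1-1 → 0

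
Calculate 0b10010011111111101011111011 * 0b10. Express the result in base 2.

Multiply each base-2 digit by 2, carrying:
  1×2 = 2 → write 0 carry 1
  1×2+1 = 3 → write 1 carry 1
  0×2+1 = 1 → write 1
  1×2 = 2 → write 0 carry 1
  1×2+1 = 3 → write 1 carry 1
  1×2+1 = 3 → write 1 carry 1
  1×2+1 = 3 → write 1 carry 1
  1×2+1 = 3 → write 1 carry 1
  0×2+1 = 1 → write 1
  1×2 = 2 → write 0 carry 1
  0×2+1 = 1 → write 1
  1×2 = 2 → write 0 carry 1
  1×2+1 = 3 → write 1 carry 1
  1×2+1 = 3 → write 1 carry 1
  1×2+1 = 3 → write 1 carry 1
  1×2+1 = 3 → write 1 carry 1
  1×2+1 = 3 → write 1 carry 1
  1×2+1 = 3 → write 1 carry 1
  1×2+1 = 3 → write 1 carry 1
  1×2+1 = 3 → write 1 carry 1
  0×2+1 = 1 → write 1
  0×2 = 0 → write 0
  1×2 = 2 → write 0 carry 1
  0×2+1 = 1 → write 1
  0×2 = 0 → write 0
  1×2 = 2 → write 0 carry 1
  remaining carry: 1

0b100100111111111010111110110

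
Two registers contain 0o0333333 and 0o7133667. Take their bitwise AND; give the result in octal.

0o0133223

AND each oct digit independently (no carries):
  0&7=0, 3&1=1, 3&3=3, 3&3=3, 3&6=2, 3&6=2, 3&7=3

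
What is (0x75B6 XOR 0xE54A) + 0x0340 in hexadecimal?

First 0x75B6 XOR 0xE54A = 0x90FC.
Add column by column in base 16, right to left:
  C+0 = C
  F+4 = 3 carry 1
  0+3+1 = 4
  9+0 = 9

0x943C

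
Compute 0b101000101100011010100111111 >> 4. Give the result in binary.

Right shift by 4: drop the 4 least-significant bits.

0b10100010110001101010011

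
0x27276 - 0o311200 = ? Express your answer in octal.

0x27276 = 0o471166 in octal.
Subtract column by column in base 8:
  6-0 → 6
  6-0 → 6
  1-2 → 7 (borrow)
  1-1-1 → 7 (borrow)
  7-1-1 → 5
  4-3 → 1

0o157766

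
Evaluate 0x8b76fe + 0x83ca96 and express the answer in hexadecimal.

Add column by column in base 16, right to left:
  e+6 = 4 carry 1
  f+9+1 = 9 carry 1
  6+a+1 = 1 carry 1
  7+c+1 = 4 carry 1
  b+3+1 = f
  8+8 = 0 carry 1
  final carry 1

0x10f4194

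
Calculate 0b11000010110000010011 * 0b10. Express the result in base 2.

0b110000101100000100110

Multiply each base-2 digit by 2, carrying:
  1×2 = 2 → write 0 carry 1
  1×2+1 = 3 → write 1 carry 1
  0×2+1 = 1 → write 1
  0×2 = 0 → write 0
  1×2 = 2 → write 0 carry 1
  0×2+1 = 1 → write 1
  0×2 = 0 → write 0
  0×2 = 0 → write 0
  0×2 = 0 → write 0
  0×2 = 0 → write 0
  1×2 = 2 → write 0 carry 1
  1×2+1 = 3 → write 1 carry 1
  0×2+1 = 1 → write 1
  1×2 = 2 → write 0 carry 1
  0×2+1 = 1 → write 1
  0×2 = 0 → write 0
  0×2 = 0 → write 0
  0×2 = 0 → write 0
  1×2 = 2 → write 0 carry 1
  1×2+1 = 3 → write 1 carry 1
  remaining carry: 1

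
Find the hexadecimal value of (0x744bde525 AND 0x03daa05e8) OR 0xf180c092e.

0xf1cac0d2e

0x744bde525 AND 0x03daa05e8 = 0x004a80520.
Then OR with 0xf180c092e.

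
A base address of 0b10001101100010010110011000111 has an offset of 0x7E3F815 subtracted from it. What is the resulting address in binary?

0x7E3F815 = 0b111111000111111100000010101 in binary.
Subtract column by column in base 2:
  1-1 → 0
  1-0 → 1
  1-1 → 0
  0-0 → 0
  0-1 → 1 (borrow)
  0-0-1 → 1 (borrow)
  1-0-1 → 0
  1-0 → 1
  0-0 → 0
  0-0 → 0
  1-0 → 1
  1-1 → 0
  0-1 → 1 (borrow)
  1-1-1 → 1 (borrow)
  0-1-1 → 0 (borrow)
  0-1-1 → 0 (borrow)
  1-1-1 → 1 (borrow)
  0-1-1 → 0 (borrow)
  0-0-1 → 1 (borrow)
  0-0-1 → 1 (borrow)
  1-0-1 → 0
  1-1 → 0
  0-1 → 1 (borrow)
  1-1-1 → 1 (borrow)
  1-1-1 → 1 (borrow)
  0-1-1 → 0 (borrow)
  0-1-1 → 0 (borrow)
  0-0-1 → 1 (borrow)
  1-0-1 → 0

0b1001110011010011010010110010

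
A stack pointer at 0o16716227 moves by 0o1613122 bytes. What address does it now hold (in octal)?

Add column by column in base 8, right to left:
  7+2 = 1 carry 1
  2+2+1 = 5
  2+1 = 3
  6+3 = 1 carry 1
  1+1+1 = 3
  7+6 = 5 carry 1
  6+1+1 = 0 carry 1
  1+0+1 = 2

0o20531351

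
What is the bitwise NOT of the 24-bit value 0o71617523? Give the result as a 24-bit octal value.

Each oct digit d becomes 7−d:
  7→0, 1→6, 6→1, 1→6, 7→0, 5→2, 2→5, 3→4

0o06160254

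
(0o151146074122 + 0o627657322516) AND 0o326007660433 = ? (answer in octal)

0o5400400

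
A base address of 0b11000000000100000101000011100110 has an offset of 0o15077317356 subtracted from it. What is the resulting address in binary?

0b1010111000100101011000111111000

0o15077317356 = 0b1101000111111011001111011101110 in binary.
Subtract column by column in base 2:
  0-0 → 0
  1-1 → 0
  1-1 → 0
  0-1 → 1 (borrow)
  0-0-1 → 1 (borrow)
  1-1-1 → 1 (borrow)
  1-1-1 → 1 (borrow)
  1-1-1 → 1 (borrow)
  0-0-1 → 1 (borrow)
  0-1-1 → 0 (borrow)
  0-1-1 → 0 (borrow)
  0-1-1 → 0 (borrow)
  1-1-1 → 1 (borrow)
  0-0-1 → 1 (borrow)
  1-0-1 → 0
  0-1 → 1 (borrow)
  0-1-1 → 0 (borrow)
  0-0-1 → 1 (borrow)
  0-1-1 → 0 (borrow)
  0-1-1 → 0 (borrow)
  1-1-1 → 1 (borrow)
  0-1-1 → 0 (borrow)
  0-1-1 → 0 (borrow)
  0-1-1 → 0 (borrow)
  0-0-1 → 1 (borrow)
  0-0-1 → 1 (borrow)
  0-0-1 → 1 (borrow)
  0-1-1 → 0 (borrow)
  0-0-1 → 1 (borrow)
  0-1-1 → 0 (borrow)
  1-1-1 → 1 (borrow)
  1-0-1 → 0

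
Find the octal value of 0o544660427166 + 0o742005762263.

0o1506666411451

Add column by column in base 8, right to left:
  6+3 = 1 carry 1
  6+6+1 = 5 carry 1
  1+2+1 = 4
  7+2 = 1 carry 1
  2+6+1 = 1 carry 1
  4+7+1 = 4 carry 1
  0+5+1 = 6
  6+0 = 6
  6+0 = 6
  4+2 = 6
  4+4 = 0 carry 1
  5+7+1 = 5 carry 1
  final carry 1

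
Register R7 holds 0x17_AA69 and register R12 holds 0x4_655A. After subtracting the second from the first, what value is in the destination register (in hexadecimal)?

0x13450F

Subtract column by column in base 16:
  9-A → F (borrow)
  6-5-1 → 0
  A-5 → 5
  A-6 → 4
  7-4 → 3
  1-0 → 1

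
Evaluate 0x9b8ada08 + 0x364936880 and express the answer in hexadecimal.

Add column by column in base 16, right to left:
  8+0 = 8
  0+8 = 8
  a+8 = 2 carry 1
  d+6+1 = 4 carry 1
  a+3+1 = e
  8+9 = 1 carry 1
  b+4+1 = 0 carry 1
  9+6+1 = 0 carry 1
  0+3+1 = 4

0x4001e4288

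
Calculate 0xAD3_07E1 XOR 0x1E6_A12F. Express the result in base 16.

XOR each hex digit independently (no carries):
  A^1=B, D^E=3, 3^6=5, 0^A=A, 7^1=6, E^2=C, 1^F=E

0xB35A6CE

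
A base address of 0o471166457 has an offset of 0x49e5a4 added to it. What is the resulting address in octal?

0o513551323

0x49e5a4 = 0o22362644 in octal.
Add column by column in base 8, right to left:
  7+4 = 3 carry 1
  5+4+1 = 2 carry 1
  4+6+1 = 3 carry 1
  6+2+1 = 1 carry 1
  6+6+1 = 5 carry 1
  1+3+1 = 5
  1+2 = 3
  7+2 = 1 carry 1
  4+0+1 = 5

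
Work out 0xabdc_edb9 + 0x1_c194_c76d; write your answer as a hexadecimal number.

0x26d71b526

Add column by column in base 16, right to left:
  9+d = 6 carry 1
  b+6+1 = 2 carry 1
  d+7+1 = 5 carry 1
  e+c+1 = b carry 1
  c+4+1 = 1 carry 1
  d+9+1 = 7 carry 1
  b+1+1 = d
  a+c = 6 carry 1
  0+1+1 = 2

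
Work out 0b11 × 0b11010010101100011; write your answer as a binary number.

0b1001111000000101001

Multiply each base-2 digit by 3, carrying:
  1×3 = 3 → write 1 carry 1
  1×3+1 = 4 → write 0 carry 2
  0×3+2 = 2 → write 0 carry 1
  0×3+1 = 1 → write 1
  0×3 = 0 → write 0
  1×3 = 3 → write 1 carry 1
  1×3+1 = 4 → write 0 carry 2
  0×3+2 = 2 → write 0 carry 1
  1×3+1 = 4 → write 0 carry 2
  0×3+2 = 2 → write 0 carry 1
  1×3+1 = 4 → write 0 carry 2
  0×3+2 = 2 → write 0 carry 1
  0×3+1 = 1 → write 1
  1×3 = 3 → write 1 carry 1
  0×3+1 = 1 → write 1
  1×3 = 3 → write 1 carry 1
  1×3+1 = 4 → write 0 carry 2
  remaining carry: 10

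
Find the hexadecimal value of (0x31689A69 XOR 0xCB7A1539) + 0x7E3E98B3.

First 0x31689A69 XOR 0xCB7A1539 = 0xFA128F50.
Add column by column in base 16, right to left:
  0+3 = 3
  5+B = 0 carry 1
  F+8+1 = 8 carry 1
  8+9+1 = 2 carry 1
  2+E+1 = 1 carry 1
  1+3+1 = 5
  A+E = 8 carry 1
  F+7+1 = 7 carry 1
  final carry 1

0x178512803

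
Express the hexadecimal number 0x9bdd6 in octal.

0o2336726

Expand each hex digit to 4 bits: 9=1001 b=1011 d=1101 d=1101 6=0110.
Group the bits in threes: 010 011 011 110 111 010 110 → 2336726.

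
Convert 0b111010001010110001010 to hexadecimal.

Group the bits into nibbles: 0001 1101 0001 0101 1000 1010 → 1D158A.

0x1D158A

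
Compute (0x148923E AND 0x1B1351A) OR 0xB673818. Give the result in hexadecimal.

0x148923E AND 0x1B1351A = 0x100101A.
Then OR with 0xB673818.

0xB67381A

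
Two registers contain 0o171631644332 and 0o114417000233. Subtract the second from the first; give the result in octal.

0o55212644077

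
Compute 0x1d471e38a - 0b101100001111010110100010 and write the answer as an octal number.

0o72360166750

0x1d471e38a = 0o72434361612 in octal.
0b101100001111010110100010 = 0o54172642 in octal.
Subtract column by column in base 8:
  2-2 → 0
  1-4 → 5 (borrow)
  6-6-1 → 7 (borrow)
  1-2-1 → 6 (borrow)
  6-7-1 → 6 (borrow)
  3-1-1 → 1
  4-4 → 0
  3-5 → 6 (borrow)
  4-0-1 → 3
  2-0 → 2
  7-0 → 7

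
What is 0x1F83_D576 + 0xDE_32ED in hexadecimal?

0x20620863

Add column by column in base 16, right to left:
  6+D = 3 carry 1
  7+E+1 = 6 carry 1
  5+2+1 = 8
  D+3 = 0 carry 1
  3+E+1 = 2 carry 1
  8+D+1 = 6 carry 1
  F+0+1 = 0 carry 1
  1+0+1 = 2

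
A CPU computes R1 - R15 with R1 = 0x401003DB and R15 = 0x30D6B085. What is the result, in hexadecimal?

Subtract column by column in base 16:
  B-5 → 6
  D-8 → 5
  3-0 → 3
  0-B → 5 (borrow)
  0-6-1 → 9 (borrow)
  1-D-1 → 3 (borrow)
  0-0-1 → F (borrow)
  4-3-1 → 0

0xF395356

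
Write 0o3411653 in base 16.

0xe13ab

Each octal digit is 3 bits: 3=011 4=100 1=001 1=001 6=110 5=101 3=011.
Group the bits into nibbles: 1110 0001 0011 1010 1011 → e13ab.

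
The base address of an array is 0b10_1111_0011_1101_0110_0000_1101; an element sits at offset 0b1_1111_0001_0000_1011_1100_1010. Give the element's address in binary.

Add column by column in base 2, right to left:
  1+0 = 1
  0+1 = 1
  1+0 = 1
  1+1 = 0 carry 1
  0+0+1 = 1
  0+0 = 0
  0+1 = 1
  0+1 = 1
  0+1 = 1
  1+1 = 0 carry 1
  1+0+1 = 0 carry 1
  0+1+1 = 0 carry 1
  1+0+1 = 0 carry 1
  0+0+1 = 1
  1+0 = 1
  1+0 = 1
  1+1 = 0 carry 1
  1+0+1 = 0 carry 1
  0+0+1 = 1
  0+0 = 0
  1+1 = 0 carry 1
  1+1+1 = 1 carry 1
  1+1+1 = 1 carry 1
  1+1+1 = 1 carry 1
  0+1+1 = 0 carry 1
  1+0+1 = 0 carry 1
  final carry 1

0b100111001001110000111010111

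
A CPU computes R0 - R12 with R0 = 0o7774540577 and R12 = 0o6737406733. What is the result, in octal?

Subtract column by column in base 8:
  7-3 → 4
  7-3 → 4
  5-7 → 6 (borrow)
  0-6-1 → 1 (borrow)
  4-0-1 → 3
  5-4 → 1
  4-7 → 5 (borrow)
  7-3-1 → 3
  7-7 → 0
  7-6 → 1

0o1035131644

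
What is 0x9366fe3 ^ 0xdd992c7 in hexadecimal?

0x4effd24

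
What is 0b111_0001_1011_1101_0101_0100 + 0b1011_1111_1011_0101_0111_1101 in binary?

0b1001100010111001011010001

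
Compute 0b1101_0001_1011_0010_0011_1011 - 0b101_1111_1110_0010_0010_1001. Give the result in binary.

0b11100011101000000010010

Subtract column by column in base 2:
  1-1 → 0
  1-0 → 1
  0-0 → 0
  1-1 → 0
  1-0 → 1
  1-1 → 0
  0-0 → 0
  0-0 → 0
  0-0 → 0
  1-1 → 0
  0-0 → 0
  0-0 → 0
  1-0 → 1
  1-1 → 0
  0-1 → 1 (borrow)
  1-1-1 → 1 (borrow)
  1-1-1 → 1 (borrow)
  0-1-1 → 0 (borrow)
  0-1-1 → 0 (borrow)
  0-1-1 → 0 (borrow)
  1-1-1 → 1 (borrow)
  0-0-1 → 1 (borrow)
  1-1-1 → 1 (borrow)
  1-0-1 → 0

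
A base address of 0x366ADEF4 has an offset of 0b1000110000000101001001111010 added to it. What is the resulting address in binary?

0x366ADEF4 = 0b110110011010101101111011110100 in binary.
Add column by column in base 2, right to left:
  0+0 = 0
  0+1 = 1
  1+0 = 1
  0+1 = 1
  1+1 = 0 carry 1
  1+1+1 = 1 carry 1
  1+1+1 = 1 carry 1
  1+0+1 = 0 carry 1
  0+0+1 = 1
  1+1 = 0 carry 1
  1+0+1 = 0 carry 1
  1+0+1 = 0 carry 1
  1+1+1 = 1 carry 1
  0+0+1 = 1
  1+1 = 0 carry 1
  1+0+1 = 0 carry 1
  0+0+1 = 1
  1+0 = 1
  0+0 = 0
  1+0 = 1
  0+0 = 0
  1+0 = 1
  1+1 = 0 carry 1
  0+1+1 = 0 carry 1
  0+0+1 = 1
  1+0 = 1
  1+0 = 1
  0+1 = 1
  1+0 = 1
  1+0 = 1

0b111111001010110011000101101110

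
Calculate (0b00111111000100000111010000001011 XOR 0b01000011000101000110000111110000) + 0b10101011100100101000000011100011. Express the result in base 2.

0b100100111100101101001011011011110

First 0b00111111000100000111010000001011 XOR 0b01000011000101000110000111110000 = 0b01111100000001000001010111111011.
Add column by column in base 2, right to left:
  1+1 = 0 carry 1
  1+1+1 = 1 carry 1
  0+0+1 = 1
  1+0 = 1
  1+0 = 1
  1+1 = 0 carry 1
  1+1+1 = 1 carry 1
  1+1+1 = 1 carry 1
  1+0+1 = 0 carry 1
  0+0+1 = 1
  1+0 = 1
  0+0 = 0
  1+0 = 1
  0+0 = 0
  0+0 = 0
  0+1 = 1
  0+0 = 0
  0+1 = 1
  1+0 = 1
  0+0 = 0
  0+1 = 1
  0+0 = 0
  0+0 = 0
  0+1 = 1
  0+1 = 1
  0+1 = 1
  1+0 = 1
  1+1 = 0 carry 1
  1+0+1 = 0 carry 1
  1+1+1 = 1 carry 1
  1+0+1 = 0 carry 1
  0+1+1 = 0 carry 1
  final carry 1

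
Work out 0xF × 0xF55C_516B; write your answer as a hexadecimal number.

Multiply each base-16 digit by 15, carrying:
  B×15 = 165 → write 5 carry 10
  6×15+10 = 100 → write 4 carry 6
  1×15+6 = 21 → write 5 carry 1
  5×15+1 = 76 → write C carry 4
  C×15+4 = 184 → write 8 carry 11
  5×15+11 = 86 → write 6 carry 5
  5×15+5 = 80 → write 0 carry 5
  F×15+5 = 230 → write 6 carry 14
  remaining carry: E

0xE6068C545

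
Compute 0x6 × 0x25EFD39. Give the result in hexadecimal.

Multiply each base-16 digit by 6, carrying:
  9×6 = 54 → write 6 carry 3
  3×6+3 = 21 → write 5 carry 1
  D×6+1 = 79 → write F carry 4
  F×6+4 = 94 → write E carry 5
  E×6+5 = 89 → write 9 carry 5
  5×6+5 = 35 → write 3 carry 2
  2×6+2 = 14 → write E

0xE39EF56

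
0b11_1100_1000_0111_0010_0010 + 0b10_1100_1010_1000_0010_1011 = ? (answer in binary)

0b11010010010111101001101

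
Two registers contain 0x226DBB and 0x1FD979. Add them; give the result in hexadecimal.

Add column by column in base 16, right to left:
  B+9 = 4 carry 1
  B+7+1 = 3 carry 1
  D+9+1 = 7 carry 1
  6+D+1 = 4 carry 1
  2+F+1 = 2 carry 1
  2+1+1 = 4

0x424734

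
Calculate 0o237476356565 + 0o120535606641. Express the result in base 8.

0o360234165426

Add column by column in base 8, right to left:
  5+1 = 6
  6+4 = 2 carry 1
  5+6+1 = 4 carry 1
  6+6+1 = 5 carry 1
  5+0+1 = 6
  3+6 = 1 carry 1
  6+5+1 = 4 carry 1
  7+3+1 = 3 carry 1
  4+5+1 = 2 carry 1
  7+0+1 = 0 carry 1
  3+2+1 = 6
  2+1 = 3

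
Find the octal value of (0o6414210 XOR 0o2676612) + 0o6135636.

0o12420240

First 0o6414210 XOR 0o2676612 = 0o4262402.
Add column by column in base 8, right to left:
  2+6 = 0 carry 1
  0+3+1 = 4
  4+6 = 2 carry 1
  2+5+1 = 0 carry 1
  6+3+1 = 2 carry 1
  2+1+1 = 4
  4+6 = 2 carry 1
  final carry 1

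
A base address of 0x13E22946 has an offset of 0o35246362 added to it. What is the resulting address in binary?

0b10100010101110111011000111000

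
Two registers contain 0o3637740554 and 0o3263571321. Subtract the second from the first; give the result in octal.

Subtract column by column in base 8:
  4-1 → 3
  5-2 → 3
  5-3 → 2
  0-1 → 7 (borrow)
  4-7-1 → 4 (borrow)
  7-5-1 → 1
  7-3 → 4
  3-6 → 5 (borrow)
  6-2-1 → 3
  3-3 → 0

0o354147233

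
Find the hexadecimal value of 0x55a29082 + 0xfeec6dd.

0x6591575f

Add column by column in base 16, right to left:
  2+d = f
  8+d = 5 carry 1
  0+6+1 = 7
  9+c = 5 carry 1
  2+e+1 = 1 carry 1
  a+e+1 = 9 carry 1
  5+f+1 = 5 carry 1
  5+0+1 = 6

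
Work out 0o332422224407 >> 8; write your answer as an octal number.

8 bits is not a whole number of base-8 digits; in binary: 11011010100010010010010100100000111 >> 8 = 110110101000100100100101001.

0o665044451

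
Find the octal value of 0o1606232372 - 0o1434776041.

0o151234331

Subtract column by column in base 8:
  2-1 → 1
  7-4 → 3
  3-0 → 3
  2-6 → 4 (borrow)
  3-7-1 → 3 (borrow)
  2-7-1 → 2 (borrow)
  6-4-1 → 1
  0-3 → 5 (borrow)
  6-4-1 → 1
  1-1 → 0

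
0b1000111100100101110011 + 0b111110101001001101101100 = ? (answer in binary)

Add column by column in base 2, right to left:
  1+0 = 1
  1+0 = 1
  0+1 = 1
  0+1 = 1
  1+0 = 1
  1+1 = 0 carry 1
  1+1+1 = 1 carry 1
  0+0+1 = 1
  1+1 = 0 carry 1
  0+1+1 = 0 carry 1
  0+0+1 = 1
  1+0 = 1
  0+1 = 1
  0+0 = 0
  1+0 = 1
  1+1 = 0 carry 1
  1+0+1 = 0 carry 1
  1+1+1 = 1 carry 1
  0+0+1 = 1
  0+1 = 1
  0+1 = 1
  1+1 = 0 carry 1
  0+1+1 = 0 carry 1
  0+1+1 = 0 carry 1
  final carry 1

0b1000111100101110011011111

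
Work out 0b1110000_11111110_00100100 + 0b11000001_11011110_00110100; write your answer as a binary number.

Add column by column in base 2, right to left:
  0+0 = 0
  0+0 = 0
  1+1 = 0 carry 1
  0+0+1 = 1
  0+1 = 1
  1+1 = 0 carry 1
  0+0+1 = 1
  0+0 = 0
  0+0 = 0
  1+1 = 0 carry 1
  1+1+1 = 1 carry 1
  1+1+1 = 1 carry 1
  1+1+1 = 1 carry 1
  1+0+1 = 0 carry 1
  1+1+1 = 1 carry 1
  1+1+1 = 1 carry 1
  0+1+1 = 0 carry 1
  0+0+1 = 1
  0+0 = 0
  0+0 = 0
  1+0 = 1
  1+0 = 1
  1+1 = 0 carry 1
  0+1+1 = 0 carry 1
  final carry 1

0b1001100101101110001011000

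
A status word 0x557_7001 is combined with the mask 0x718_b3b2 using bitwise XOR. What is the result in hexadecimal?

0x24fc3b3

XOR each hex digit independently (no carries):
  5^7=2, 5^1=4, 7^8=f, 7^b=c, 0^3=3, 0^b=b, 1^2=3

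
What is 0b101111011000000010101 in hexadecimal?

Group the bits into nibbles: 0001 0111 1011 0000 0001 0101 → 17B015.

0x17B015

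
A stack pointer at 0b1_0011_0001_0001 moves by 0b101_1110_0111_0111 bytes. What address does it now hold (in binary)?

Add column by column in base 2, right to left:
  1+1 = 0 carry 1
  0+1+1 = 0 carry 1
  0+1+1 = 0 carry 1
  0+0+1 = 1
  1+1 = 0 carry 1
  0+1+1 = 0 carry 1
  0+1+1 = 0 carry 1
  0+0+1 = 1
  1+0 = 1
  1+1 = 0 carry 1
  0+1+1 = 0 carry 1
  0+1+1 = 0 carry 1
  1+1+1 = 1 carry 1
  0+0+1 = 1
  0+1 = 1

0b111000110001000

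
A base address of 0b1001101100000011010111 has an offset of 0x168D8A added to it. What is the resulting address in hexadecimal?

0x3D4E61

0b1001101100000011010111 = 0x26C0D7 in hexadecimal.
Add column by column in base 16, right to left:
  7+A = 1 carry 1
  D+8+1 = 6 carry 1
  0+D+1 = E
  C+8 = 4 carry 1
  6+6+1 = D
  2+1 = 3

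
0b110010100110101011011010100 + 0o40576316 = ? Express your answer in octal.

0b110010100110101011011010100 = 0o624653324 in octal.
Add column by column in base 8, right to left:
  4+6 = 2 carry 1
  2+1+1 = 4
  3+3 = 6
  3+6 = 1 carry 1
  5+7+1 = 5 carry 1
  6+5+1 = 4 carry 1
  4+0+1 = 5
  2+4 = 6
  6+0 = 6

0o665451642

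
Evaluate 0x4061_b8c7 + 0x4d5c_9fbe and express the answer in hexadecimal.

Add column by column in base 16, right to left:
  7+e = 5 carry 1
  c+b+1 = 8 carry 1
  8+f+1 = 8 carry 1
  b+9+1 = 5 carry 1
  1+c+1 = e
  6+5 = b
  0+d = d
  4+4 = 8

0x8dbe5885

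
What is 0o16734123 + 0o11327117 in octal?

Add column by column in base 8, right to left:
  3+7 = 2 carry 1
  2+1+1 = 4
  1+1 = 2
  4+7 = 3 carry 1
  3+2+1 = 6
  7+3 = 2 carry 1
  6+1+1 = 0 carry 1
  1+1+1 = 3

0o30263242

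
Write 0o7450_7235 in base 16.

0xF28E9D

Each octal digit is 3 bits: 7=111 4=100 5=101 0=000 7=111 2=010 3=011 5=101.
Group the bits into nibbles: 1111 0010 1000 1110 1001 1101 → F28E9D.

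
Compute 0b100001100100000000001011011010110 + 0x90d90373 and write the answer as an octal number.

0o63526215111

0b100001100100000000001011011010110 = 0o41440013326 in octal.
0x90d90373 = 0o22066201563 in octal.
Add column by column in base 8, right to left:
  6+3 = 1 carry 1
  2+6+1 = 1 carry 1
  3+5+1 = 1 carry 1
  3+1+1 = 5
  1+0 = 1
  0+2 = 2
  0+6 = 6
  4+6 = 2 carry 1
  4+0+1 = 5
  1+2 = 3
  4+2 = 6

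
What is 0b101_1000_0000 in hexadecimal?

0x580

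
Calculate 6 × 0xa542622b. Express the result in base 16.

0x3df8e4d02

Multiply each base-16 digit by 6, carrying:
  b×6 = 66 → write 2 carry 4
  2×6+4 = 16 → write 0 carry 1
  2×6+1 = 13 → write d
  6×6 = 36 → write 4 carry 2
  2×6+2 = 14 → write e
  4×6 = 24 → write 8 carry 1
  5×6+1 = 31 → write f carry 1
  a×6+1 = 61 → write d carry 3
  remaining carry: 3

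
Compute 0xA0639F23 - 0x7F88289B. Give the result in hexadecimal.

Subtract column by column in base 16:
  3-B → 8 (borrow)
  2-9-1 → 8 (borrow)
  F-8-1 → 6
  9-2 → 7
  3-8 → B (borrow)
  6-8-1 → D (borrow)
  0-F-1 → 0 (borrow)
  A-7-1 → 2

0x20DB7688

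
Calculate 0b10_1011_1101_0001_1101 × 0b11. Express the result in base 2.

0b10000011011101010111

Multiply each base-2 digit by 3, carrying:
  1×3 = 3 → write 1 carry 1
  0×3+1 = 1 → write 1
  1×3 = 3 → write 1 carry 1
  1×3+1 = 4 → write 0 carry 2
  1×3+2 = 5 → write 1 carry 2
  0×3+2 = 2 → write 0 carry 1
  0×3+1 = 1 → write 1
  0×3 = 0 → write 0
  1×3 = 3 → write 1 carry 1
  0×3+1 = 1 → write 1
  1×3 = 3 → write 1 carry 1
  1×3+1 = 4 → write 0 carry 2
  1×3+2 = 5 → write 1 carry 2
  1×3+2 = 5 → write 1 carry 2
  0×3+2 = 2 → write 0 carry 1
  1×3+1 = 4 → write 0 carry 2
  0×3+2 = 2 → write 0 carry 1
  1×3+1 = 4 → write 0 carry 2
  remaining carry: 10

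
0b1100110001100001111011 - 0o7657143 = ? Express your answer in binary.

0o7657143 = 0b111110101111001100011 in binary.
Subtract column by column in base 2:
  1-1 → 0
  1-1 → 0
  0-0 → 0
  1-0 → 1
  1-0 → 1
  1-1 → 0
  1-1 → 0
  0-0 → 0
  0-0 → 0
  0-1 → 1 (borrow)
  0-1-1 → 0 (borrow)
  1-1-1 → 1 (borrow)
  1-1-1 → 1 (borrow)
  0-0-1 → 1 (borrow)
  0-1-1 → 0 (borrow)
  0-0-1 → 1 (borrow)
  1-1-1 → 1 (borrow)
  1-1-1 → 1 (borrow)
  0-1-1 → 0 (borrow)
  0-1-1 → 0 (borrow)
  1-1-1 → 1 (borrow)
  1-0-1 → 0

0b100111011101000011000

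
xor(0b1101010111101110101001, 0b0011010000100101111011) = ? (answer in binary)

0b1110000111001011010010

XOR bit by bit (1 where the bits differ):
  1101010111101110101001
^ 0011010000100101111011
= 1110000111001011010010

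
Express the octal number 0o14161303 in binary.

0b1100001110001011000011

Each octal digit is 3 bits: 1=001 4=100 1=001 6=110 1=001 3=011 0=000 3=011.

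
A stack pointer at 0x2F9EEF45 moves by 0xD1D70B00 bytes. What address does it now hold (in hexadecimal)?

Add column by column in base 16, right to left:
  5+0 = 5
  4+0 = 4
  F+B = A carry 1
  E+0+1 = F
  E+7 = 5 carry 1
  9+D+1 = 7 carry 1
  F+1+1 = 1 carry 1
  2+D+1 = 0 carry 1
  final carry 1

0x10175FA45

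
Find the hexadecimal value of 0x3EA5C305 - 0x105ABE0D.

Subtract column by column in base 16:
  5-D → 8 (borrow)
  0-0-1 → F (borrow)
  3-E-1 → 4 (borrow)
  C-B-1 → 0
  5-A → B (borrow)
  A-5-1 → 4
  E-0 → E
  3-1 → 2

0x2E4B04F8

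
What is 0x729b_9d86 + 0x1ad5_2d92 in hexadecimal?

Add column by column in base 16, right to left:
  6+2 = 8
  8+9 = 1 carry 1
  d+d+1 = b carry 1
  9+2+1 = c
  b+5 = 0 carry 1
  9+d+1 = 7 carry 1
  2+a+1 = d
  7+1 = 8

0x8d70cb18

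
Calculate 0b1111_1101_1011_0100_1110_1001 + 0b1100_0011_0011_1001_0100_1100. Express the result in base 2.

Add column by column in base 2, right to left:
  1+0 = 1
  0+0 = 0
  0+1 = 1
  1+1 = 0 carry 1
  0+0+1 = 1
  1+0 = 1
  1+1 = 0 carry 1
  1+0+1 = 0 carry 1
  0+1+1 = 0 carry 1
  0+0+1 = 1
  1+0 = 1
  0+1 = 1
  1+1 = 0 carry 1
  1+1+1 = 1 carry 1
  0+0+1 = 1
  1+0 = 1
  1+1 = 0 carry 1
  0+1+1 = 0 carry 1
  1+0+1 = 0 carry 1
  1+0+1 = 0 carry 1
  1+0+1 = 0 carry 1
  1+0+1 = 0 carry 1
  1+1+1 = 1 carry 1
  1+1+1 = 1 carry 1
  final carry 1

0b1110000001110111000110101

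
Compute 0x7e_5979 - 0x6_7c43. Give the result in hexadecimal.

0x77dd36

Subtract column by column in base 16:
  9-3 → 6
  7-4 → 3
  9-c → d (borrow)
  5-7-1 → d (borrow)
  e-6-1 → 7
  7-0 → 7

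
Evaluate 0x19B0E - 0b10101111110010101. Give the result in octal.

0o35571

0x19B0E = 0o315416 in octal.
0b10101111110010101 = 0o257625 in octal.
Subtract column by column in base 8:
  6-5 → 1
  1-2 → 7 (borrow)
  4-6-1 → 5 (borrow)
  5-7-1 → 5 (borrow)
  1-5-1 → 3 (borrow)
  3-2-1 → 0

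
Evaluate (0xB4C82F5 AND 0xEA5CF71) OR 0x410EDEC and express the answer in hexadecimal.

0xE14EFFD

0xB4C82F5 AND 0xEA5CF71 = 0xA048271.
Then OR with 0x410EDEC.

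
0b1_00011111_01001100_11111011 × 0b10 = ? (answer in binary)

0b10001111101001100111110110

Multiply each base-2 digit by 2, carrying:
  1×2 = 2 → write 0 carry 1
  1×2+1 = 3 → write 1 carry 1
  0×2+1 = 1 → write 1
  1×2 = 2 → write 0 carry 1
  1×2+1 = 3 → write 1 carry 1
  1×2+1 = 3 → write 1 carry 1
  1×2+1 = 3 → write 1 carry 1
  1×2+1 = 3 → write 1 carry 1
  0×2+1 = 1 → write 1
  0×2 = 0 → write 0
  1×2 = 2 → write 0 carry 1
  1×2+1 = 3 → write 1 carry 1
  0×2+1 = 1 → write 1
  0×2 = 0 → write 0
  1×2 = 2 → write 0 carry 1
  0×2+1 = 1 → write 1
  1×2 = 2 → write 0 carry 1
  1×2+1 = 3 → write 1 carry 1
  1×2+1 = 3 → write 1 carry 1
  1×2+1 = 3 → write 1 carry 1
  1×2+1 = 3 → write 1 carry 1
  0×2+1 = 1 → write 1
  0×2 = 0 → write 0
  0×2 = 0 → write 0
  1×2 = 2 → write 0 carry 1
  remaining carry: 1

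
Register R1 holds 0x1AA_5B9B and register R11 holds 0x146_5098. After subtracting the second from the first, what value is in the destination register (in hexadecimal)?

0x640B03

Subtract column by column in base 16:
  B-8 → 3
  9-9 → 0
  B-0 → B
  5-5 → 0
  A-6 → 4
  A-4 → 6
  1-1 → 0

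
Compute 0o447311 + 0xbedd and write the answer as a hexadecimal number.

0x30da6

0o447311 = 0x24ec9 in hexadecimal.
Add column by column in base 16, right to left:
  9+d = 6 carry 1
  c+d+1 = a carry 1
  e+e+1 = d carry 1
  4+b+1 = 0 carry 1
  2+0+1 = 3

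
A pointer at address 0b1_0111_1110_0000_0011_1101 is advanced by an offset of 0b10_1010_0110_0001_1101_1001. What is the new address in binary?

0b10000100100001000010110

Add column by column in base 2, right to left:
  1+1 = 0 carry 1
  0+0+1 = 1
  1+0 = 1
  1+1 = 0 carry 1
  1+1+1 = 1 carry 1
  1+0+1 = 0 carry 1
  0+1+1 = 0 carry 1
  0+1+1 = 0 carry 1
  0+1+1 = 0 carry 1
  0+0+1 = 1
  0+0 = 0
  0+0 = 0
  0+0 = 0
  1+1 = 0 carry 1
  1+1+1 = 1 carry 1
  1+0+1 = 0 carry 1
  1+0+1 = 0 carry 1
  1+1+1 = 1 carry 1
  1+0+1 = 0 carry 1
  0+1+1 = 0 carry 1
  1+0+1 = 0 carry 1
  0+1+1 = 0 carry 1
  final carry 1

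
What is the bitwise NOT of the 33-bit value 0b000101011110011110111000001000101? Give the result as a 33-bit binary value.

0b111010100001100001000111110111010

Invert each bit: 000101011110011110111000001000101 → 111010100001100001000111110111010.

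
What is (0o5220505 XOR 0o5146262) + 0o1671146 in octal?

0o2260135

First 0o5220505 XOR 0o5146262 = 0o0366767.
Add column by column in base 8, right to left:
  7+6 = 5 carry 1
  6+4+1 = 3 carry 1
  7+1+1 = 1 carry 1
  6+1+1 = 0 carry 1
  6+7+1 = 6 carry 1
  3+6+1 = 2 carry 1
  0+1+1 = 2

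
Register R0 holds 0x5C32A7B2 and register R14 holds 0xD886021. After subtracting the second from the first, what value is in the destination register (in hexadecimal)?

0x4EAA4791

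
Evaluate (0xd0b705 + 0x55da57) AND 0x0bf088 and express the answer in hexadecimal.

Add column by column in base 16, right to left:
  5+7 = c
  0+5 = 5
  7+a = 1 carry 1
  b+d+1 = 9 carry 1
  0+5+1 = 6
  d+5 = 2 carry 1
  final carry 1
Sum = 0x126915c; now AND with 0x0bf088:
  1&0=0, 2&0=0, 6&b=2, 9&f=9, 1&0=0, 5&8=0, c&8=8

0x29008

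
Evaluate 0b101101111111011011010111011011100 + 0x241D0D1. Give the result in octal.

0o56213677655

0b101101111111011011010111011011100 = 0o55773327334 in octal.
0x241D0D1 = 0o220350321 in octal.
Add column by column in base 8, right to left:
  4+1 = 5
  3+2 = 5
  3+3 = 6
  7+0 = 7
  2+5 = 7
  3+3 = 6
  3+0 = 3
  7+2 = 1 carry 1
  7+2+1 = 2 carry 1
  5+0+1 = 6
  5+0 = 5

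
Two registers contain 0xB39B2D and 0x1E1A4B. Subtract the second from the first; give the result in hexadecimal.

Subtract column by column in base 16:
  D-B → 2
  2-4 → E (borrow)
  B-A-1 → 0
  9-1 → 8
  3-E → 5 (borrow)
  B-1-1 → 9

0x9580E2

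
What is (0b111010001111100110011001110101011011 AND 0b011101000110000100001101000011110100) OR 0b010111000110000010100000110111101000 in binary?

0b111010001111100110011001110101011011 AND 0b011101000110000100001101000011110100 = 0b011000000110000100001001000001010000.
Then OR with 0b010111000110000010100000110111101000.

0b11111000110000110101001110111111000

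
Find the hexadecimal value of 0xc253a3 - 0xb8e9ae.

0x969f5

Subtract column by column in base 16:
  3-e → 5 (borrow)
  a-a-1 → f (borrow)
  3-9-1 → 9 (borrow)
  5-e-1 → 6 (borrow)
  2-8-1 → 9 (borrow)
  c-b-1 → 0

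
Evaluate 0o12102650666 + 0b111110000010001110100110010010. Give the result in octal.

0o21705035510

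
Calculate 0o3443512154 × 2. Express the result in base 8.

Multiply each base-8 digit by 2, carrying:
  4×2 = 8 → write 0 carry 1
  5×2+1 = 11 → write 3 carry 1
  1×2+1 = 3 → write 3
  2×2 = 4 → write 4
  1×2 = 2 → write 2
  5×2 = 10 → write 2 carry 1
  3×2+1 = 7 → write 7
  4×2 = 8 → write 0 carry 1
  4×2+1 = 9 → write 1 carry 1
  3×2+1 = 7 → write 7

0o7107224330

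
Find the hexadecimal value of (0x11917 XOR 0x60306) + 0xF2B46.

0x164557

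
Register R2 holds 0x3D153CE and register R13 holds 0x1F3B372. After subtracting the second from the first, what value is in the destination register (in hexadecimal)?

0x1DDA05C

Subtract column by column in base 16:
  E-2 → C
  C-7 → 5
  3-3 → 0
  5-B → A (borrow)
  1-3-1 → D (borrow)
  D-F-1 → D (borrow)
  3-1-1 → 1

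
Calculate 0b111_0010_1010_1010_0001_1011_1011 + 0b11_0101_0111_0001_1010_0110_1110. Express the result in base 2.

0b1010100000011011110000101001

Add column by column in base 2, right to left:
  1+0 = 1
  1+1 = 0 carry 1
  0+1+1 = 0 carry 1
  1+1+1 = 1 carry 1
  1+0+1 = 0 carry 1
  1+1+1 = 1 carry 1
  0+1+1 = 0 carry 1
  1+0+1 = 0 carry 1
  1+0+1 = 0 carry 1
  0+1+1 = 0 carry 1
  0+0+1 = 1
  0+1 = 1
  0+1 = 1
  1+0 = 1
  0+0 = 0
  1+0 = 1
  0+1 = 1
  1+1 = 0 carry 1
  0+1+1 = 0 carry 1
  1+0+1 = 0 carry 1
  0+1+1 = 0 carry 1
  1+0+1 = 0 carry 1
  0+1+1 = 0 carry 1
  0+0+1 = 1
  1+1 = 0 carry 1
  1+1+1 = 1 carry 1
  1+0+1 = 0 carry 1
  final carry 1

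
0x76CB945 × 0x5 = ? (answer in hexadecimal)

0x251F9E59

Multiply each base-16 digit by 5, carrying:
  5×5 = 25 → write 9 carry 1
  4×5+1 = 21 → write 5 carry 1
  9×5+1 = 46 → write E carry 2
  B×5+2 = 57 → write 9 carry 3
  C×5+3 = 63 → write F carry 3
  6×5+3 = 33 → write 1 carry 2
  7×5+2 = 37 → write 5 carry 2
  remaining carry: 2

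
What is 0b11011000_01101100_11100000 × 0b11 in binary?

Multiply each base-2 digit by 3, carrying:
  0×3 = 0 → write 0
  0×3 = 0 → write 0
  0×3 = 0 → write 0
  0×3 = 0 → write 0
  0×3 = 0 → write 0
  1×3 = 3 → write 1 carry 1
  1×3+1 = 4 → write 0 carry 2
  1×3+2 = 5 → write 1 carry 2
  0×3+2 = 2 → write 0 carry 1
  0×3+1 = 1 → write 1
  1×3 = 3 → write 1 carry 1
  1×3+1 = 4 → write 0 carry 2
  0×3+2 = 2 → write 0 carry 1
  1×3+1 = 4 → write 0 carry 2
  1×3+2 = 5 → write 1 carry 2
  0×3+2 = 2 → write 0 carry 1
  0×3+1 = 1 → write 1
  0×3 = 0 → write 0
  0×3 = 0 → write 0
  1×3 = 3 → write 1 carry 1
  1×3+1 = 4 → write 0 carry 2
  0×3+2 = 2 → write 0 carry 1
  1×3+1 = 4 → write 0 carry 2
  1×3+2 = 5 → write 1 carry 2
  remaining carry: 10

0b10100010010100011010100000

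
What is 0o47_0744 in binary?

Each octal digit is 3 bits: 4=100 7=111 0=000 7=111 4=100 4=100.

0b100111000111100100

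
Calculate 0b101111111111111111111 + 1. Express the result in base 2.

0b110000000000000000000

The trailing 19 digits are 1 (max in base 2), so adding 1 cascades: they roll to 0 and the next digit up increments.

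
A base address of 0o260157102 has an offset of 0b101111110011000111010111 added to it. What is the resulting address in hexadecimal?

0x3801019

0o260157102 = 0x2C0DE42 in hexadecimal.
0b101111110011000111010111 = 0xBF31D7 in hexadecimal.
Add column by column in base 16, right to left:
  2+7 = 9
  4+D = 1 carry 1
  E+1+1 = 0 carry 1
  D+3+1 = 1 carry 1
  0+F+1 = 0 carry 1
  C+B+1 = 8 carry 1
  2+0+1 = 3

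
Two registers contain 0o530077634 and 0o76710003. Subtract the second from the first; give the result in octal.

0o431167631

Subtract column by column in base 8:
  4-3 → 1
  3-0 → 3
  6-0 → 6
  7-0 → 7
  7-1 → 6
  0-7 → 1 (borrow)
  0-6-1 → 1 (borrow)
  3-7-1 → 3 (borrow)
  5-0-1 → 4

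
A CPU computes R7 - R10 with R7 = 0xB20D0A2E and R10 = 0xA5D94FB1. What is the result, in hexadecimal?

Subtract column by column in base 16:
  E-1 → D
  2-B → 7 (borrow)
  A-F-1 → A (borrow)
  0-4-1 → B (borrow)
  D-9-1 → 3
  0-D → 3 (borrow)
  2-5-1 → C (borrow)
  B-A-1 → 0

0xC33BA7D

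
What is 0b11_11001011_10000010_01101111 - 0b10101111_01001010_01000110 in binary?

Subtract column by column in base 2:
  1-0 → 1
  1-1 → 0
  1-1 → 0
  1-0 → 1
  0-0 → 0
  1-0 → 1
  1-1 → 0
  0-0 → 0
  0-0 → 0
  1-1 → 0
  0-0 → 0
  0-1 → 1 (borrow)
  0-0-1 → 1 (borrow)
  0-0-1 → 1 (borrow)
  0-1-1 → 0 (borrow)
  1-0-1 → 0
  1-1 → 0
  1-1 → 0
  0-1 → 1 (borrow)
  1-1-1 → 1 (borrow)
  0-0-1 → 1 (borrow)
  0-1-1 → 0 (borrow)
  1-0-1 → 0
  1-1 → 0
  1-0 → 1
  1-0 → 1

0b11000111000011100000101001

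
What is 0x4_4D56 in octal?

0o1046526

Expand each hex digit to 4 bits: 4=0100 4=0100 D=1101 5=0101 6=0110.
Group the bits in threes: 001 000 100 110 101 010 110 → 1046526.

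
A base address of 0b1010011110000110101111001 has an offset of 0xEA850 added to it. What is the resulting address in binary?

0xEA850 = 0b11101010100001010000 in binary.
Add column by column in base 2, right to left:
  1+0 = 1
  0+0 = 0
  0+0 = 0
  1+0 = 1
  1+1 = 0 carry 1
  1+0+1 = 0 carry 1
  1+1+1 = 1 carry 1
  0+0+1 = 1
  1+0 = 1
  0+0 = 0
  1+0 = 1
  1+1 = 0 carry 1
  0+0+1 = 1
  0+1 = 1
  0+0 = 0
  0+1 = 1
  1+0 = 1
  1+1 = 0 carry 1
  1+1+1 = 1 carry 1
  1+1+1 = 1 carry 1
  0+0+1 = 1
  0+0 = 0
  1+0 = 1
  0+0 = 0
  1+0 = 1

0b1010111011011010111001001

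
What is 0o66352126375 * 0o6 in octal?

0o506575006756

Multiply each base-8 digit by 6, carrying:
  5×6 = 30 → write 6 carry 3
  7×6+3 = 45 → write 5 carry 5
  3×6+5 = 23 → write 7 carry 2
  6×6+2 = 38 → write 6 carry 4
  2×6+4 = 16 → write 0 carry 2
  1×6+2 = 8 → write 0 carry 1
  2×6+1 = 13 → write 5 carry 1
  5×6+1 = 31 → write 7 carry 3
  3×6+3 = 21 → write 5 carry 2
  6×6+2 = 38 → write 6 carry 4
  6×6+4 = 40 → write 0 carry 5
  remaining carry: 5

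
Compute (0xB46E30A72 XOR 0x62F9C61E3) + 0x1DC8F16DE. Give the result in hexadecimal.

First 0xB46E30A72 XOR 0x62F9C61E3 = 0xD697F6B91.
Add column by column in base 16, right to left:
  1+E = F
  9+D = 6 carry 1
  B+6+1 = 2 carry 1
  6+1+1 = 8
  F+F = E carry 1
  7+8+1 = 0 carry 1
  9+C+1 = 6 carry 1
  6+D+1 = 4 carry 1
  D+1+1 = F

0xF460E826F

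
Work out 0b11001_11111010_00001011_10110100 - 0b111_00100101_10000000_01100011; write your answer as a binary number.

Subtract column by column in base 2:
  0-1 → 1 (borrow)
  0-1-1 → 0 (borrow)
  1-0-1 → 0
  0-0 → 0
  1-0 → 1
  1-1 → 0
  0-1 → 1 (borrow)
  1-0-1 → 0
  1-0 → 1
  1-0 → 1
  0-0 → 0
  1-0 → 1
  0-0 → 0
  0-0 → 0
  0-0 → 0
  0-1 → 1 (borrow)
  0-1-1 → 0 (borrow)
  1-0-1 → 0
  0-1 → 1 (borrow)
  1-0-1 → 0
  1-0 → 1
  1-1 → 0
  1-0 → 1
  1-0 → 1
  1-1 → 0
  0-1 → 1 (borrow)
  0-1-1 → 0 (borrow)
  1-0-1 → 0
  1-0 → 1

0b10010110101001000101101010001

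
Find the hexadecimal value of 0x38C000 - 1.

0x38BFFF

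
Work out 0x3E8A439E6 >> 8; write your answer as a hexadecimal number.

Shifting right by 8 bits = 2 hex digits: drop the last 2.

0x3E8A439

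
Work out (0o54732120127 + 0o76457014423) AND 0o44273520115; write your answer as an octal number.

0o40011120110

Add column by column in base 8, right to left:
  7+3 = 2 carry 1
  2+2+1 = 5
  1+4 = 5
  0+4 = 4
  2+1 = 3
  1+0 = 1
  2+7 = 1 carry 1
  3+5+1 = 1 carry 1
  7+4+1 = 4 carry 1
  4+6+1 = 3 carry 1
  5+7+1 = 5 carry 1
  final carry 1
Sum = 0o153411134552; now AND with 0o44273520115:
  1&0=0, 5&4=4, 3&4=0, 4&2=0, 1&7=1, 1&3=1, 1&5=1, 3&2=2, 4&0=0, 5&1=1, 5&1=1, 2&5=0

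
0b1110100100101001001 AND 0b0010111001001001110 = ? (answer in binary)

0b0010100000001001000

AND bit by bit (1 only where both bits are 1):
  1110100100101001001
& 0010111001001001110
= 0010100000001001000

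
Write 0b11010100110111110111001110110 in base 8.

Group the bits in threes: 011 010 100 110 111 110 111 001 110 110 → 3246767166.

0o3246767166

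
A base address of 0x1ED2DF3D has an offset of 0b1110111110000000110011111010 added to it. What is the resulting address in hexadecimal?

0b1110111110000000110011111010 = 0xEF80CFA in hexadecimal.
Add column by column in base 16, right to left:
  D+A = 7 carry 1
  3+F+1 = 3 carry 1
  F+C+1 = C carry 1
  D+0+1 = E
  2+8 = A
  D+F = C carry 1
  E+E+1 = D carry 1
  1+0+1 = 2

0x2DCAEC37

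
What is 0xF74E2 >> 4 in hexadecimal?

0xF74E

Shifting right by 4 bits = 1 hex digit: drop the last 1.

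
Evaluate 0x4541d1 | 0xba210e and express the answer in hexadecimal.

0xff61df

OR each hex digit independently (no carries):
  4|b=f, 5|a=f, 4|2=6, 1|1=1, d|0=d, 1|e=f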